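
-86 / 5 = -17.20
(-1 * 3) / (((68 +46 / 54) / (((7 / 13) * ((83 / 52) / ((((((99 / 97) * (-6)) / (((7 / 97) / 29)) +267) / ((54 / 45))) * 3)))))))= 109809 / 16082413490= 0.00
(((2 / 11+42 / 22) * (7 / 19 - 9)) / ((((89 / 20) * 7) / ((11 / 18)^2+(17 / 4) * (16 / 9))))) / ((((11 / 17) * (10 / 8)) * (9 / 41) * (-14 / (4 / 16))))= 482436914 / 1044129933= 0.46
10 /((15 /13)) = 26 /3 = 8.67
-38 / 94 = -19 / 47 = -0.40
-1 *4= -4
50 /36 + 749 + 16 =13795 /18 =766.39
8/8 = 1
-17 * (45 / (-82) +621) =-864909 / 82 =-10547.67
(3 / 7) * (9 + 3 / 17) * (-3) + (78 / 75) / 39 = -105062 / 8925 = -11.77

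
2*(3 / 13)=6 / 13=0.46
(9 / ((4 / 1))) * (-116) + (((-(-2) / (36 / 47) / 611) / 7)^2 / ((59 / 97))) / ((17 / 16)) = -175593826475 / 672773283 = -261.00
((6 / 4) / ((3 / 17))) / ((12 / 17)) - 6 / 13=3613 / 312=11.58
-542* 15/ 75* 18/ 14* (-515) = 502434/ 7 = 71776.29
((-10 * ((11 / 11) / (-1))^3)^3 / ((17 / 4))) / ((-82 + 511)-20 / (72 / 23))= 72000 / 129319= 0.56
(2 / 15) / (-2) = -1 / 15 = -0.07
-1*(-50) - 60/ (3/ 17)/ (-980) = 2467/ 49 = 50.35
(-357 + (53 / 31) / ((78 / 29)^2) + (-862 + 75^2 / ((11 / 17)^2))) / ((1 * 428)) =28.54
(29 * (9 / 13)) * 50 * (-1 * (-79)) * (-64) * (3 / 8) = -24742800 / 13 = -1903292.31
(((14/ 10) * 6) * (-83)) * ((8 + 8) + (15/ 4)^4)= -95378703/ 640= -149029.22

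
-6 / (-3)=2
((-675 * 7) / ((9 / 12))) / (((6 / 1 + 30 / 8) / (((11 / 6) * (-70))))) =1078000 / 13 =82923.08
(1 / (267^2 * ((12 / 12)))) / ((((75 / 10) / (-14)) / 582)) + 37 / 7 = 13150441 / 2495115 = 5.27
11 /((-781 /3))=-3 /71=-0.04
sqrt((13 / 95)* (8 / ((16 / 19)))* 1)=sqrt(130) / 10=1.14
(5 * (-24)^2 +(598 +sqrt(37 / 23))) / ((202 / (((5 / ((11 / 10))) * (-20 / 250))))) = -6.26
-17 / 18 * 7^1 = -119 / 18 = -6.61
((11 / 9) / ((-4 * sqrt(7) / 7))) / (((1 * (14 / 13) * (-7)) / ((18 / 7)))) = 143 * sqrt(7) / 1372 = 0.28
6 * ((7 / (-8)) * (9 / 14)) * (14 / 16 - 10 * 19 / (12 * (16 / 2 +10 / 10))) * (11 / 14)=2101 / 896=2.34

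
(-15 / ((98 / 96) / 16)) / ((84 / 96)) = -92160 / 343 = -268.69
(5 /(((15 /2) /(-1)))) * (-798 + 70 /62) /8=24703 /372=66.41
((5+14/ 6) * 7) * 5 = 770/ 3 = 256.67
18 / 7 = 2.57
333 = 333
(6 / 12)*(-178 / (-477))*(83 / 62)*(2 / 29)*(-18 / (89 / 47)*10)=-78020 / 47647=-1.64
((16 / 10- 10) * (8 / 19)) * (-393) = 132048 / 95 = 1389.98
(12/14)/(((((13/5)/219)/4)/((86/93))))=753360/2821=267.05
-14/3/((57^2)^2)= -14/31668003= -0.00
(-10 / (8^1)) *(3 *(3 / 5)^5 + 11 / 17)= -11692 / 10625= -1.10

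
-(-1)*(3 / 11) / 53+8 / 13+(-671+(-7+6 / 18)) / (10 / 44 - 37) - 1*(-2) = 387181001 / 18394233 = 21.05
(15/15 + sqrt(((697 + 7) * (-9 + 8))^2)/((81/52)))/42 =36689/3402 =10.78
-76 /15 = -5.07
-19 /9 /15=-0.14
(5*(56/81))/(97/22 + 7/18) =616/855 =0.72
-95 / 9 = -10.56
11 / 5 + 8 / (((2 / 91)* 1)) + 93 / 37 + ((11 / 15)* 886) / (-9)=296.52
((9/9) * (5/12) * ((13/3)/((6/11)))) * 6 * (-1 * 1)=-715/36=-19.86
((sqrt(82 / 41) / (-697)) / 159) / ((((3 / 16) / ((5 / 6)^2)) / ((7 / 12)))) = -0.00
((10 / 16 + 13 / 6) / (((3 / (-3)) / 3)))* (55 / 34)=-3685 / 272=-13.55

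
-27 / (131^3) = -27 / 2248091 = -0.00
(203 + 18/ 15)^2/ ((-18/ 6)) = -1042441/ 75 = -13899.21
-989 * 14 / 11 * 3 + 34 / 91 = -3779584 / 1001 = -3775.81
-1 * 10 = -10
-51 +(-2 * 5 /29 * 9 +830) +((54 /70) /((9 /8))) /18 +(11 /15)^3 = 531882418 /685125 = 776.33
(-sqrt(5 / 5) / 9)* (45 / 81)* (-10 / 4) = 25 / 162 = 0.15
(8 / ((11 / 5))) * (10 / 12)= 100 / 33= 3.03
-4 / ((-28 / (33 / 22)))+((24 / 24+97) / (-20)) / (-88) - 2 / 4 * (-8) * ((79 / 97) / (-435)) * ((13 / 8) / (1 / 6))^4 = -934435025 / 13862464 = -67.41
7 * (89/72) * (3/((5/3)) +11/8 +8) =92827/960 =96.69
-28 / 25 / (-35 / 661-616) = 2644 / 1454325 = 0.00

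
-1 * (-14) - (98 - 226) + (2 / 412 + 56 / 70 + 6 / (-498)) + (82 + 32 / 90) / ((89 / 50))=12946352357 / 68477490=189.06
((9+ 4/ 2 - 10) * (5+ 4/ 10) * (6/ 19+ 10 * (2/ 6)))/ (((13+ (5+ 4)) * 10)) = 468/ 5225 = 0.09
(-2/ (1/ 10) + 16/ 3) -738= -2258/ 3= -752.67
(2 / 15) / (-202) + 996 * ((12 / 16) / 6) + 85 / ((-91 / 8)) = 32267803 / 275730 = 117.03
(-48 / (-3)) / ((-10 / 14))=-112 / 5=-22.40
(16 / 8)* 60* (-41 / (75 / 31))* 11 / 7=-111848 / 35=-3195.66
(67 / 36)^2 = 4489 / 1296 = 3.46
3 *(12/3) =12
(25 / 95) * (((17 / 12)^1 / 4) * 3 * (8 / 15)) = 17 / 114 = 0.15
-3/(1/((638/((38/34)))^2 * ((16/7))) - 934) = 0.00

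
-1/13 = -0.08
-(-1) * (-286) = -286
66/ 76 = 0.87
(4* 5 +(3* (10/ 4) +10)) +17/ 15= 1159/ 30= 38.63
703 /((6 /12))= 1406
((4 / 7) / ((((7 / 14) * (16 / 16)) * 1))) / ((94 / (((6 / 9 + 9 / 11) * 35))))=980 / 1551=0.63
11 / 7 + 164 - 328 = -1137 / 7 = -162.43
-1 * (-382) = 382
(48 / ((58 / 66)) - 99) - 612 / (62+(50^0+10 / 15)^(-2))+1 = -53.19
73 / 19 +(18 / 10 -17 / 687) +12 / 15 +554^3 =11097103916789 / 65265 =170031470.42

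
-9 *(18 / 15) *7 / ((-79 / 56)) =21168 / 395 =53.59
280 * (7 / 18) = 980 / 9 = 108.89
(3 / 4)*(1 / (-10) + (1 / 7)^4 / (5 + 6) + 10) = 7844097 / 1056440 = 7.43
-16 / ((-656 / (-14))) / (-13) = 14 / 533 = 0.03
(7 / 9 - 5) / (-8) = 19 / 36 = 0.53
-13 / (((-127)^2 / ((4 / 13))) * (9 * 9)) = -4 / 1306449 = -0.00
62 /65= 0.95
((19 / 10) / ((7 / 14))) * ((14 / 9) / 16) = 133 / 360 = 0.37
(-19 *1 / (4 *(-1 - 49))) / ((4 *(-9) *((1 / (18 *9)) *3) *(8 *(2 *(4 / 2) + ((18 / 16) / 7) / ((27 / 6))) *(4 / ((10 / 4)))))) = -399 / 144640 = -0.00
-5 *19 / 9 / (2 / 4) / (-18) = 95 / 81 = 1.17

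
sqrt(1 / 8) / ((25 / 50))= sqrt(2) / 2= 0.71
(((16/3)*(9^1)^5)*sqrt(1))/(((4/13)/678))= 693943848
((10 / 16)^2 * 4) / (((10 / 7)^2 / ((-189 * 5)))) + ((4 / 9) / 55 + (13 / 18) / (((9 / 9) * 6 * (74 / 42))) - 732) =-1706007643 / 1172160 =-1455.44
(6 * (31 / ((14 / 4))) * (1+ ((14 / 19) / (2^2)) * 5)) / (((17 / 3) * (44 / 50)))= 509175 / 24871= 20.47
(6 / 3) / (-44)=-0.05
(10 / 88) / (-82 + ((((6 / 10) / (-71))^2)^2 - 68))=-79411503125 / 104823184121436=-0.00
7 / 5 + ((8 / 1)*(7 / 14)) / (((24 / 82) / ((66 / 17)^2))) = 299683 / 1445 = 207.39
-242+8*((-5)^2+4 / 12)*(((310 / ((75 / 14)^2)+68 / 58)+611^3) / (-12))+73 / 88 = -99540647432396783 / 25839000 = -3852341322.51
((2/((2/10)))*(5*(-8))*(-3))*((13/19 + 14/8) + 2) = 101100/19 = 5321.05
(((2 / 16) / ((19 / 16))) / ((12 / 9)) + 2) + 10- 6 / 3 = 383 / 38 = 10.08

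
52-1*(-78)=130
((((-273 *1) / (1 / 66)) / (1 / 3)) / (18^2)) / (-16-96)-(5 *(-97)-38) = 50351 / 96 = 524.49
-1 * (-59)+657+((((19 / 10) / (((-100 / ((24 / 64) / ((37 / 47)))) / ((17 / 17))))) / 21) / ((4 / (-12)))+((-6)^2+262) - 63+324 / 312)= 25644142827 / 26936000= 952.04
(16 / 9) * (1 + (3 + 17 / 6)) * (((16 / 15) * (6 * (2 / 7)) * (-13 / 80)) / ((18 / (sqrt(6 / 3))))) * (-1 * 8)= 2.27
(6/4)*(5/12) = 5/8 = 0.62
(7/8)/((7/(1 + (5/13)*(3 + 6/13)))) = 0.29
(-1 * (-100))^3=1000000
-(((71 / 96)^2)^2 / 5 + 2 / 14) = -602555047 / 2972712960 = -0.20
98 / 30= 49 / 15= 3.27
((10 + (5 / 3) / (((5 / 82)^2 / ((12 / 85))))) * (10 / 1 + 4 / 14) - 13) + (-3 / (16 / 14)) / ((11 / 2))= 96906353 / 130900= 740.31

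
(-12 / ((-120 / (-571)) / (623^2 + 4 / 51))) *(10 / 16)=-13851356.49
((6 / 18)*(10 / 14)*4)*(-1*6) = -40 / 7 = -5.71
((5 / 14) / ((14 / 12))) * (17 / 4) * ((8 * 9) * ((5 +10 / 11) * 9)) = 4981.73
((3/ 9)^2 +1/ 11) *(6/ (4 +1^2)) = 8/ 33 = 0.24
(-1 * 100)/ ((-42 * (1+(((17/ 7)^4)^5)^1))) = 284972379634328575/ 6096347229659758230020403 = 0.00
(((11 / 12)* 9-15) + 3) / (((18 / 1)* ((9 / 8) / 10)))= -50 / 27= -1.85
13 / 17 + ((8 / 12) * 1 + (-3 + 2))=0.43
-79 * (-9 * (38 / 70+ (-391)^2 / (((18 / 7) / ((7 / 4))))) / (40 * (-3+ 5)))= 20713190357 / 22400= 924696.00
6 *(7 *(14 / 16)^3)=28.14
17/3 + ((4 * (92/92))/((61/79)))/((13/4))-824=-1943023/2379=-816.74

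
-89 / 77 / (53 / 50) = -4450 / 4081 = -1.09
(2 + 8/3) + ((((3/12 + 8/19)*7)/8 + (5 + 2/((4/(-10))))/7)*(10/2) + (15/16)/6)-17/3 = 159/76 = 2.09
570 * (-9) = -5130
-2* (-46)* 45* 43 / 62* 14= 1246140 / 31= 40198.06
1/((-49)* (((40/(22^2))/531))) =-131.12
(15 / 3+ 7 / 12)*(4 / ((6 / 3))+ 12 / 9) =335 / 18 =18.61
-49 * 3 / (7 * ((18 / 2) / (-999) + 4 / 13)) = -30303 / 431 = -70.31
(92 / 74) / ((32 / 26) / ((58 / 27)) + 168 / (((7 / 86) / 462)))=8671 / 6650664012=0.00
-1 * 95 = -95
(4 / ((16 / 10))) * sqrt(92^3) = 460 * sqrt(23) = 2206.08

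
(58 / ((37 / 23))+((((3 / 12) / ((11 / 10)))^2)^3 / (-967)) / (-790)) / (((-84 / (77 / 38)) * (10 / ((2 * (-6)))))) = 1.04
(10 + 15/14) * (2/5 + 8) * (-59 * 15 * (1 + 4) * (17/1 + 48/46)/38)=-170782875/874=-195403.75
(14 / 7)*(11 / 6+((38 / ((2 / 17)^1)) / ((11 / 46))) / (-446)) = -17591 / 7359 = -2.39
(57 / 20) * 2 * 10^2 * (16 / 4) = 2280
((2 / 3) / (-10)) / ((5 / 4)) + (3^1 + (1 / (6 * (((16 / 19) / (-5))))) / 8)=18067 / 6400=2.82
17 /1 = 17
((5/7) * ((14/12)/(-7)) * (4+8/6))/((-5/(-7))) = -8/9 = -0.89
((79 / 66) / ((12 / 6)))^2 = 6241 / 17424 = 0.36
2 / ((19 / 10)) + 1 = 39 / 19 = 2.05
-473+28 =-445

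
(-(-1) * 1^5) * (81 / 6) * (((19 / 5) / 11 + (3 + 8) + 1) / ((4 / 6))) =54999 / 220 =250.00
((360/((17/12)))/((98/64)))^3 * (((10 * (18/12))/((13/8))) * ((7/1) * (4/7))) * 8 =10144540954460160000/7514123981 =1350063025.33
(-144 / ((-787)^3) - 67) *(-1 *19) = 620515449283 / 487443403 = 1273.00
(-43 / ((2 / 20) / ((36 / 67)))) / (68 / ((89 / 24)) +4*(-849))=114810 / 1678417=0.07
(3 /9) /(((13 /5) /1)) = 5 /39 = 0.13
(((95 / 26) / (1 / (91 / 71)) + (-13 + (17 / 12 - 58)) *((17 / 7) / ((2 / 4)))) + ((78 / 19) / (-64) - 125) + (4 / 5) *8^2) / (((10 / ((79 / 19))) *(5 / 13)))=-440.16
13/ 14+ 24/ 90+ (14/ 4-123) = -12422/ 105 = -118.30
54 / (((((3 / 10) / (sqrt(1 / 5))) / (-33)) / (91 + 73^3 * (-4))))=1848500676 * sqrt(5)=4133373167.99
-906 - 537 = -1443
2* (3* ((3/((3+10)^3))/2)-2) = -8779/2197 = -4.00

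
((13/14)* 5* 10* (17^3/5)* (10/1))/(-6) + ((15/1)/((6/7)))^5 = 1051864175/672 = 1565274.07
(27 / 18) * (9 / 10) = 27 / 20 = 1.35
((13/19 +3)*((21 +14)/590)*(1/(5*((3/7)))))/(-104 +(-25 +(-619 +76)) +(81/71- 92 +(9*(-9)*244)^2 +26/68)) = 0.00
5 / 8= 0.62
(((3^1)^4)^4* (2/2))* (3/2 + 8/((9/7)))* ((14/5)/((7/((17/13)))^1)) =11302155747/65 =173879319.18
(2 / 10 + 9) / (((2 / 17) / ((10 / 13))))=782 / 13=60.15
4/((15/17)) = 4.53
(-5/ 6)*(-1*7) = 35/ 6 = 5.83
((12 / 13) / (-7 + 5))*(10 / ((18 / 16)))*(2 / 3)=-320 / 117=-2.74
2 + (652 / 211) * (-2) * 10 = -12618 / 211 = -59.80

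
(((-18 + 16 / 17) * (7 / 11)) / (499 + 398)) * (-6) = 4060 / 55913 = 0.07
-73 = -73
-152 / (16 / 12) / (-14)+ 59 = 470 / 7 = 67.14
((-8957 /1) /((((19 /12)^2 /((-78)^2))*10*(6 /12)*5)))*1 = -7847191872 /9025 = -869494.94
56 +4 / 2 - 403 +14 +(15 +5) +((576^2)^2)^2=12116574790945106558665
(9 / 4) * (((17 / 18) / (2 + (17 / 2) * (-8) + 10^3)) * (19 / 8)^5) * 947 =39862717801 / 244842496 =162.81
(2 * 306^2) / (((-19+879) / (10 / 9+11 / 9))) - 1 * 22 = 104512 / 215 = 486.10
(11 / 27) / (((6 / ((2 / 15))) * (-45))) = -11 / 54675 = -0.00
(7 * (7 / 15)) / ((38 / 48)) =392 / 95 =4.13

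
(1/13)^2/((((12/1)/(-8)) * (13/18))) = -0.01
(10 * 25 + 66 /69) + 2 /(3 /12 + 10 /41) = 475076 /1863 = 255.01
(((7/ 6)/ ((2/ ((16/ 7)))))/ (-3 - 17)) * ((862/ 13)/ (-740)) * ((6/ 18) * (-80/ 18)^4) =22067200/ 28402569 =0.78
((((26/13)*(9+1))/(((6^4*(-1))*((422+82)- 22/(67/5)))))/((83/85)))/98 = -28475/88702831728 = -0.00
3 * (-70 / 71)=-210 / 71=-2.96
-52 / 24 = -13 / 6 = -2.17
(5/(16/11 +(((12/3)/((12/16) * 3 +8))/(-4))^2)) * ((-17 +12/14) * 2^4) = -882.09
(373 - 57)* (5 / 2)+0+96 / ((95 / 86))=83306 / 95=876.91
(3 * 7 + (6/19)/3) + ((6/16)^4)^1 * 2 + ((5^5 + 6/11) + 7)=1349880353/428032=3153.69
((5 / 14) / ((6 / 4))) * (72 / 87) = 0.20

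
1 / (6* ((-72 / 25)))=-0.06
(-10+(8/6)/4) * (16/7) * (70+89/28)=-79228/49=-1616.90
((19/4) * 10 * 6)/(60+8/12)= 855/182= 4.70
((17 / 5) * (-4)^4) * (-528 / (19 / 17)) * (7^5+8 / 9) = -1969727524864 / 285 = -6911324648.65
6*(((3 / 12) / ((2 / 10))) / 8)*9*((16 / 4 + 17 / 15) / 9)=77 / 16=4.81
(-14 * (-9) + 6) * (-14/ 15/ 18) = -308/ 45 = -6.84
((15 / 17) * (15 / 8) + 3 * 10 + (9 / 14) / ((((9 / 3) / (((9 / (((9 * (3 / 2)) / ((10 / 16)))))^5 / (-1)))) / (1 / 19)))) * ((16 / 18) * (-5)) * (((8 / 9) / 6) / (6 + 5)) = -59363273575 / 31330297152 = -1.89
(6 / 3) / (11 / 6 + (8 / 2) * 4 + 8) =12 / 155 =0.08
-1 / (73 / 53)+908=66231 / 73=907.27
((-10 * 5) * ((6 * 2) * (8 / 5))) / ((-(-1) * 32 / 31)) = -930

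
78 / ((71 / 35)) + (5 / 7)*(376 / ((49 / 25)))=4273390 / 24353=175.48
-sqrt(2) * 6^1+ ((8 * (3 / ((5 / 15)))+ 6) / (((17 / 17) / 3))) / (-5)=-234 / 5-6 * sqrt(2)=-55.29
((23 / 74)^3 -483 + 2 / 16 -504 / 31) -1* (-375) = -389743857 / 3140486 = -124.10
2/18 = 1/9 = 0.11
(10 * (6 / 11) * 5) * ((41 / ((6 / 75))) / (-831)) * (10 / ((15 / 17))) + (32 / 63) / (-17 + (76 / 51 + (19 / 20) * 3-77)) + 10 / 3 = -187.30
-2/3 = -0.67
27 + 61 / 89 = 2464 / 89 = 27.69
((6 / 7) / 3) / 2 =1 / 7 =0.14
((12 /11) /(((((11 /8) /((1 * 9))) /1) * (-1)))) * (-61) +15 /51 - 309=260960 /2057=126.86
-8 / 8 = -1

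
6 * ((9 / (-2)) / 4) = -27 / 4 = -6.75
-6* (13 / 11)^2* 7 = -7098 / 121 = -58.66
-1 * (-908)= 908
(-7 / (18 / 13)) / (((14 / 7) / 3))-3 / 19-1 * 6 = -3133 / 228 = -13.74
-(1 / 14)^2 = -0.01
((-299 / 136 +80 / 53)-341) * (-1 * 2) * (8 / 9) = 547310 / 901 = 607.45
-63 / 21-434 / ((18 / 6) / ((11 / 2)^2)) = -26275 / 6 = -4379.17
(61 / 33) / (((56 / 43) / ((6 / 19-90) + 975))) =2101023 / 1672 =1256.59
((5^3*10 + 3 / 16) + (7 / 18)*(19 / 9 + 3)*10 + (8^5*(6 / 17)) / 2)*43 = 6681513505 / 22032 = 303264.05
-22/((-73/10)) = 220/73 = 3.01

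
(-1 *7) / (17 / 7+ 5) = -49 / 52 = -0.94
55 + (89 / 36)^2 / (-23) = 1631519 / 29808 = 54.73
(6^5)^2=60466176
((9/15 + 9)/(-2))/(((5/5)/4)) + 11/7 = -17.63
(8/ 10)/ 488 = 1/ 610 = 0.00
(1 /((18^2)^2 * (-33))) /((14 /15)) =-5 /16166304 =-0.00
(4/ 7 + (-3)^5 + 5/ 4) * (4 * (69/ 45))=-51773/ 35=-1479.23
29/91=0.32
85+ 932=1017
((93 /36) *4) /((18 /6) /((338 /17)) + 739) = 10478 /749499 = 0.01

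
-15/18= -5/6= -0.83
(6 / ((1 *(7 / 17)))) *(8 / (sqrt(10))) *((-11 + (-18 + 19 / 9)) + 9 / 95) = -3115624 *sqrt(10) / 9975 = -987.72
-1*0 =0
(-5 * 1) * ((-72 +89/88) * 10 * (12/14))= 468525/154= 3042.37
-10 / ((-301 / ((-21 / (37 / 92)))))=-2760 / 1591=-1.73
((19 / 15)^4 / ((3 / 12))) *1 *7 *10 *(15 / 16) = 912247 / 1350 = 675.74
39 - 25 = 14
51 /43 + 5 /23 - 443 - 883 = -1310026 /989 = -1324.60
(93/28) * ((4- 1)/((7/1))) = 279/196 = 1.42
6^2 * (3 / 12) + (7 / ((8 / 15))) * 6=351 / 4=87.75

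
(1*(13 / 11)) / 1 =13 / 11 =1.18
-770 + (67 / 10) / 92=-708333 / 920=-769.93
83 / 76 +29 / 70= 4007 / 2660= 1.51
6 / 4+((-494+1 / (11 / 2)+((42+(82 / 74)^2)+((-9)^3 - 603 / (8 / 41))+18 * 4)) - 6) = -4202.47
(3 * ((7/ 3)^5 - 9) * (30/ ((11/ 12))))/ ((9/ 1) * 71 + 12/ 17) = 397664/ 43065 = 9.23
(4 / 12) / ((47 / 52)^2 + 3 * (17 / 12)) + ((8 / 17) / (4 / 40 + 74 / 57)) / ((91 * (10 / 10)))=0.07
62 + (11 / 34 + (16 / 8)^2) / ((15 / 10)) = 1103 / 17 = 64.88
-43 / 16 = -2.69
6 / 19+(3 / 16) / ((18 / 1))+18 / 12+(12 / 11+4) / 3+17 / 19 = 29547 / 6688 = 4.42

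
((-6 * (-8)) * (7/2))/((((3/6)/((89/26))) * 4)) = 287.54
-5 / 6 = -0.83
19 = 19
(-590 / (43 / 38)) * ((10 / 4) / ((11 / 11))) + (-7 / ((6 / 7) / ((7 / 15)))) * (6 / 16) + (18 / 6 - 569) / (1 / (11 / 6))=-24175469 / 10320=-2342.58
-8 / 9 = -0.89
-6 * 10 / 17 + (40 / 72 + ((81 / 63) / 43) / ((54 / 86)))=-3134 / 1071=-2.93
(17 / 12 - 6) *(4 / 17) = -55 / 51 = -1.08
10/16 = 5/8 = 0.62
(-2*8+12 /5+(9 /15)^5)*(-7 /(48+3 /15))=295799 /150625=1.96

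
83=83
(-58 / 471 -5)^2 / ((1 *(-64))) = -5822569 / 14197824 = -0.41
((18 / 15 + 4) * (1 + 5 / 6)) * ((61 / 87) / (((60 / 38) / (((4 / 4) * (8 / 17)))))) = 662948 / 332775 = 1.99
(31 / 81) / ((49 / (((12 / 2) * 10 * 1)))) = 620 / 1323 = 0.47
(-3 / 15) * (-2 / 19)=2 / 95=0.02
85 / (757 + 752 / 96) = 510 / 4589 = 0.11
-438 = -438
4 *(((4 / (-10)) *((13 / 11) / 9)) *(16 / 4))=-416 / 495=-0.84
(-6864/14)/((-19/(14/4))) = 90.32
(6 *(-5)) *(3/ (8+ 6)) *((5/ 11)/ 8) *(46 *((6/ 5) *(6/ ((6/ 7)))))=-3105/ 22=-141.14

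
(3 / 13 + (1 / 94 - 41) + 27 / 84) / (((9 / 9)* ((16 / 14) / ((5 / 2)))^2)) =-121064825 / 625664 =-193.50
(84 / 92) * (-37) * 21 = -16317 / 23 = -709.43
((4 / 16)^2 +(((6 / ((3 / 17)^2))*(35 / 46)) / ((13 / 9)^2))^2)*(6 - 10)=-1193396565169 / 60435076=-19746.75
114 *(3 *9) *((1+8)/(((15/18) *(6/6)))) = 166212/5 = 33242.40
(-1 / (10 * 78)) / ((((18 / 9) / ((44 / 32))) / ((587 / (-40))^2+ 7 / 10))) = -3802579 / 19968000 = -0.19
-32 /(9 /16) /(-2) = 28.44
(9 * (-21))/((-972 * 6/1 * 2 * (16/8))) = 7/864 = 0.01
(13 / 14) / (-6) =-13 / 84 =-0.15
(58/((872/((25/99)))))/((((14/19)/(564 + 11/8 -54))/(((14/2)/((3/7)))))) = 394474675/2071872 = 190.40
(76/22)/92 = 19/506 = 0.04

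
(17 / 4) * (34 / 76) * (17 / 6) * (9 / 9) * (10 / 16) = 24565 / 7296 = 3.37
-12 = -12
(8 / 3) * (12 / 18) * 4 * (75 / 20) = 80 / 3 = 26.67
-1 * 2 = -2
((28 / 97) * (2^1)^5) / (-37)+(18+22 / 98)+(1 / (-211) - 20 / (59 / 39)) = 10398618598 / 2189293589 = 4.75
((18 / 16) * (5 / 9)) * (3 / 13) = 15 / 104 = 0.14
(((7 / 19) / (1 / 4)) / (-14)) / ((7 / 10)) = -20 / 133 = -0.15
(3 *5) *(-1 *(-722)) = 10830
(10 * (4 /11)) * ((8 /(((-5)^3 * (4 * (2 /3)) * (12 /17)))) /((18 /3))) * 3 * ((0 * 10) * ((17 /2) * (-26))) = 0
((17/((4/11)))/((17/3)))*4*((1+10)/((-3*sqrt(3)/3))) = -209.58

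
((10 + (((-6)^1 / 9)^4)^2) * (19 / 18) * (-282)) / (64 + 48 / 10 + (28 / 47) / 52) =-179690022590 / 4137740577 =-43.43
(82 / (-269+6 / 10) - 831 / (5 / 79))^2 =1940535004662016 / 11256025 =172399670.81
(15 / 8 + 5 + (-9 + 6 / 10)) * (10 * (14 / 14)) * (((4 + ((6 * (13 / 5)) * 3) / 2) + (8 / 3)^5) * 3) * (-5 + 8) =-12024991 / 540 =-22268.50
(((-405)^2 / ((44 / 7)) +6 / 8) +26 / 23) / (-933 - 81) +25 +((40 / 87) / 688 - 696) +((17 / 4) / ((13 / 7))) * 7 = -145177724443 / 213271916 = -680.72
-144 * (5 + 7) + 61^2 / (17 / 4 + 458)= -3180188 / 1849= -1719.95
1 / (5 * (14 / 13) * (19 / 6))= 39 / 665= 0.06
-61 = -61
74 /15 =4.93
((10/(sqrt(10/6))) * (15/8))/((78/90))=225 * sqrt(15)/52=16.76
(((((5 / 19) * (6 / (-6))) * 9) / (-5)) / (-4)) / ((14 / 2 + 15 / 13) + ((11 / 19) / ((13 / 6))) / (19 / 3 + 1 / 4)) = -0.01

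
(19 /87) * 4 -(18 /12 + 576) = -100333 /174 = -576.63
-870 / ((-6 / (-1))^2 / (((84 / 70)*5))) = -145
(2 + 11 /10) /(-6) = -31 /60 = -0.52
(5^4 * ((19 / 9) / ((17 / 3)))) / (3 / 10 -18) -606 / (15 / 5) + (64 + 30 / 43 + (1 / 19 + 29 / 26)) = -28626450155 / 191751534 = -149.29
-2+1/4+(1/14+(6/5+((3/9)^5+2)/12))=-15899/51030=-0.31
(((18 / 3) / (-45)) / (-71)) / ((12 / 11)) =0.00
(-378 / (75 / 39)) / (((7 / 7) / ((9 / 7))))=-6318 / 25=-252.72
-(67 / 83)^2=-0.65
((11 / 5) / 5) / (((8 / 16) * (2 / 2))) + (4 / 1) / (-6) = 16 / 75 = 0.21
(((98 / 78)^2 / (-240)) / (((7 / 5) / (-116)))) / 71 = 9947 / 1295892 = 0.01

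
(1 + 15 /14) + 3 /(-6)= 11 /7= 1.57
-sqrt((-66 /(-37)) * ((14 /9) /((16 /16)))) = -2 * sqrt(8547) /111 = -1.67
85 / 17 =5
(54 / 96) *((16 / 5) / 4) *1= 9 / 20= 0.45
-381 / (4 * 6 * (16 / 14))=-889 / 64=-13.89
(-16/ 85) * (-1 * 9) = 144/ 85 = 1.69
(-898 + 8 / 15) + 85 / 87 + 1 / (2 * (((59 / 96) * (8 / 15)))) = -7656419 / 8555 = -894.96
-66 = -66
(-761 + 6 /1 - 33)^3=-489303872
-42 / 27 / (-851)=14 / 7659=0.00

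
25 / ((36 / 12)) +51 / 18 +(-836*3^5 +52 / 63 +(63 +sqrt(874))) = -25587199 / 126 +sqrt(874) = -203043.44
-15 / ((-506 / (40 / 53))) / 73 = 300 / 978857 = 0.00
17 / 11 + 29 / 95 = 1934 / 1045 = 1.85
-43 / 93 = -0.46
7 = 7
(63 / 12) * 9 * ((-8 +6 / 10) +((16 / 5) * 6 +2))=13041 / 20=652.05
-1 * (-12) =12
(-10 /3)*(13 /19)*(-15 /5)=130 /19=6.84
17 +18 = 35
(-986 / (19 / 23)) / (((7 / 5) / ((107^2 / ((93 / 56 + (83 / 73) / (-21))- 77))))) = 454890019344 / 3513575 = 129466.43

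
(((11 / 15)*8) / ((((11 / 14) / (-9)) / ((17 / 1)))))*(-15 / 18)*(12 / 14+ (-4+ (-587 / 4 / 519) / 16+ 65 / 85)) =-9469981 / 4152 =-2280.82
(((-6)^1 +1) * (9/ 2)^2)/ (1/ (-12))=1215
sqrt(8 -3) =sqrt(5) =2.24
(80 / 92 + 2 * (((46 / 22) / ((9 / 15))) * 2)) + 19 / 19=11999 / 759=15.81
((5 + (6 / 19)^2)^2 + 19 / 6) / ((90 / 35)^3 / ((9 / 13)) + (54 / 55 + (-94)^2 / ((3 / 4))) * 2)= 430344324025 / 347964944516104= 0.00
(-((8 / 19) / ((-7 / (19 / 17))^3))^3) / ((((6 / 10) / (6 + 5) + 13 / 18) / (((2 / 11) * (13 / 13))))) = 4335748392960 / 3680009945042721028151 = 0.00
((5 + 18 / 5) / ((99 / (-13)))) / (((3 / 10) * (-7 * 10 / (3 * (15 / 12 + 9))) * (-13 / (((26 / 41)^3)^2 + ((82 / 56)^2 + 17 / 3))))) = -3783601601412209 / 3776763856662720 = -1.00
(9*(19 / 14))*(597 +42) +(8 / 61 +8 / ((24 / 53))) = 20041825 / 2562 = 7822.73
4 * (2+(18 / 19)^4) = 1462472 / 130321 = 11.22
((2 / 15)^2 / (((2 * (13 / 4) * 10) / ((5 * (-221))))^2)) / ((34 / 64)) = 2176 / 225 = 9.67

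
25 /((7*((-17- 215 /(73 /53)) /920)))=-419750 /22113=-18.98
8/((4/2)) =4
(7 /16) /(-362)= -7 /5792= -0.00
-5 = -5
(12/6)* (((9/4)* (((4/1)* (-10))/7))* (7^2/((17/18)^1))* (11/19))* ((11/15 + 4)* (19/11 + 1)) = -3220560/323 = -9970.77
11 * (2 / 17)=22 / 17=1.29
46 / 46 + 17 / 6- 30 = -157 / 6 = -26.17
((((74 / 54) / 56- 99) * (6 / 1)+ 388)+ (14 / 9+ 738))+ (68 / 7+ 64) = 7289 / 12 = 607.42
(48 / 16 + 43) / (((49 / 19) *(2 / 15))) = 6555 / 49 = 133.78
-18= -18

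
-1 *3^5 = -243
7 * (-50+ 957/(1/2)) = 13048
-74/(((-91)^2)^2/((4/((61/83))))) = -24568/4183072621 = -0.00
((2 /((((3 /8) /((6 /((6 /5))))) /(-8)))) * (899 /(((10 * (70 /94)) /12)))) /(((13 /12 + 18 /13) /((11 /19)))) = -1687415808 /23275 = -72499.07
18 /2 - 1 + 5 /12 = 101 /12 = 8.42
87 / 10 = 8.70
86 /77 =1.12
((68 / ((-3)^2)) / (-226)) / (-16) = 17 / 8136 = 0.00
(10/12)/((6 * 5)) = 1/36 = 0.03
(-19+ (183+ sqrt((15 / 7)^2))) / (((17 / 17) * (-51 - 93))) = -1163 / 1008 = -1.15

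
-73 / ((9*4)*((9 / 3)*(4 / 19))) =-1387 / 432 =-3.21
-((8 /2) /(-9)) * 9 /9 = 0.44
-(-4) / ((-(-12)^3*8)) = 1 / 3456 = 0.00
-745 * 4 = -2980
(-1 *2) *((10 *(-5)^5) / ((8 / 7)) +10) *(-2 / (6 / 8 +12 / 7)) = -1020460 / 23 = -44367.83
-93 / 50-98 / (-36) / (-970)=-162623 / 87300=-1.86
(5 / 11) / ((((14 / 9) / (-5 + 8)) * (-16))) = -135 / 2464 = -0.05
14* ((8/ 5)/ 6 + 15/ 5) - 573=-7909/ 15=-527.27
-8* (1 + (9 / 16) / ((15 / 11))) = -113 / 10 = -11.30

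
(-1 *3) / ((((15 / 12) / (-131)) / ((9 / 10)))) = 7074 / 25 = 282.96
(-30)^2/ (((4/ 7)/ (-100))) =-157500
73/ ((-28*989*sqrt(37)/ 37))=-73*sqrt(37)/ 27692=-0.02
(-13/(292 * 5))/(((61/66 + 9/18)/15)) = -1287/13724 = -0.09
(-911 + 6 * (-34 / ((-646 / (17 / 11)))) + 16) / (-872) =186953 / 182248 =1.03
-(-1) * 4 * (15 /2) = 30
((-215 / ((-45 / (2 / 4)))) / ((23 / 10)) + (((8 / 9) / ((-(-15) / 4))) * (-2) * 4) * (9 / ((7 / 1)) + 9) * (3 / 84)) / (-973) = -17347 / 49345695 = -0.00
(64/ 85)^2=4096/ 7225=0.57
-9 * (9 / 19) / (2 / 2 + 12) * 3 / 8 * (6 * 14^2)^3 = -49401285696 / 247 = -200005205.25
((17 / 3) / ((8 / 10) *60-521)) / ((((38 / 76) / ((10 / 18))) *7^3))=-170 / 4380453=-0.00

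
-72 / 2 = -36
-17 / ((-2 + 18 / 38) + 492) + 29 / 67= 248610 / 624373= 0.40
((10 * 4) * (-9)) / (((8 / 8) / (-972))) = 349920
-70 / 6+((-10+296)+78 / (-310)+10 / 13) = 274.85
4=4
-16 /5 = -3.20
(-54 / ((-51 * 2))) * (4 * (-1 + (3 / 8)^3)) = -4365 / 2176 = -2.01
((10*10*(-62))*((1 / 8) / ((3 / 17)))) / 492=-13175 / 1476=-8.93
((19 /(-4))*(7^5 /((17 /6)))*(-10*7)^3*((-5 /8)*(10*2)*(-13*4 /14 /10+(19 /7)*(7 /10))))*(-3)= 9417728919375 /17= 553984054080.88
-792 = -792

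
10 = 10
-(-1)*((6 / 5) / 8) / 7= 3 / 140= 0.02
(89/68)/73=89/4964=0.02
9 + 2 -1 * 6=5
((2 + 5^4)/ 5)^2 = 393129/ 25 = 15725.16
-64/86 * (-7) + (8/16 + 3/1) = 749/86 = 8.71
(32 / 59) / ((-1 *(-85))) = 32 / 5015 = 0.01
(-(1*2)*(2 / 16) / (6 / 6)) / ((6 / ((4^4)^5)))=-137438953472 / 3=-45812984490.67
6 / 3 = 2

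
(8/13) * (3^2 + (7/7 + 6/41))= 256/41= 6.24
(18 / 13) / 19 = 0.07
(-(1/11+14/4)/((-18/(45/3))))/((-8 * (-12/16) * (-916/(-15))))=1975/241824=0.01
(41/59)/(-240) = -41/14160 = -0.00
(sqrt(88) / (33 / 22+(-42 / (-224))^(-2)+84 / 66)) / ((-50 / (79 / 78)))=-2607 * sqrt(22) / 2008825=-0.01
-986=-986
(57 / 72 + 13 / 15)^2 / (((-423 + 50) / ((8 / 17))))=-39601 / 11413800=-0.00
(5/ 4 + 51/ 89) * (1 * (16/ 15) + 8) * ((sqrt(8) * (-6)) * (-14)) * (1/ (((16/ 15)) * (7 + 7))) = 33099 * sqrt(2)/ 178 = 262.97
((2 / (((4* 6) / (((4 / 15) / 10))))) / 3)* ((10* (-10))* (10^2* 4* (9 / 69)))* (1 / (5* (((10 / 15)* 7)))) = -80 / 483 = -0.17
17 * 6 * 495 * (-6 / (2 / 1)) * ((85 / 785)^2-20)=74627905770 / 24649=3027624.07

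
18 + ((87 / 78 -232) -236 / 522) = -1447703 / 6786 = -213.34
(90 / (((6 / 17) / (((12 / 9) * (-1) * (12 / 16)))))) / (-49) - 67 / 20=1.85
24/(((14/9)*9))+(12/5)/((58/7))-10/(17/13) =-97372/17255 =-5.64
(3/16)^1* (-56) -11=-43/2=-21.50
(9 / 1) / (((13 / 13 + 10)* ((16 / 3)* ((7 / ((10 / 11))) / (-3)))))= -405 / 6776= -0.06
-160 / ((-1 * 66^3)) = 20 / 35937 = 0.00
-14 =-14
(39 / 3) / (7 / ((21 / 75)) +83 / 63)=819 / 1658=0.49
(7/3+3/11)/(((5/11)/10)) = 172/3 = 57.33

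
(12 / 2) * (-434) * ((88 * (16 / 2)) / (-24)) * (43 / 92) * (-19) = -15601432 / 23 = -678323.13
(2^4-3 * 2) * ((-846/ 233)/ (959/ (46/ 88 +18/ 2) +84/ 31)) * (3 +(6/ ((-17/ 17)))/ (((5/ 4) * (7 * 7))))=-3906480717/ 3834034106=-1.02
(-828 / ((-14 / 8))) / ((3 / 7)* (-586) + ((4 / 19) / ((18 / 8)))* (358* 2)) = -283176 / 110213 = -2.57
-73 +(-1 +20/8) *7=-125/2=-62.50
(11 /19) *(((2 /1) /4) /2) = 11 /76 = 0.14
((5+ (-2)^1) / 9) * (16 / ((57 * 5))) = 16 / 855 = 0.02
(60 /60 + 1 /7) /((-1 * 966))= -4 /3381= -0.00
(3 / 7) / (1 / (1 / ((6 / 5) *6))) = 5 / 84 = 0.06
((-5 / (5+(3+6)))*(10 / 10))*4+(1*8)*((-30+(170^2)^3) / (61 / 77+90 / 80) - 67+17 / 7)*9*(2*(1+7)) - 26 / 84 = 719409237308952068923 / 49602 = 14503633670193783.90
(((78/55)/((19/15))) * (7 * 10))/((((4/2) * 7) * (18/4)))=260/209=1.24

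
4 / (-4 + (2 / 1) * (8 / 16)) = -1.33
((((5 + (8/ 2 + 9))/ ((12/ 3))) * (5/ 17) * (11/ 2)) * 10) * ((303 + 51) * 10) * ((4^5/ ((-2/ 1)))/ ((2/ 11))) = -12336192000/ 17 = -725658352.94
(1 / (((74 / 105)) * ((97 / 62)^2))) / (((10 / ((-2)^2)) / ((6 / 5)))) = 484344 / 1740665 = 0.28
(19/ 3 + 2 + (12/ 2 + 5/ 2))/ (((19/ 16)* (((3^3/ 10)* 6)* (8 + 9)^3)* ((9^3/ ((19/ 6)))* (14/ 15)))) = 5050/ 6092262477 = 0.00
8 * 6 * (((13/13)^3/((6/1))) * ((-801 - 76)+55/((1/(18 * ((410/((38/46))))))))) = 3923805.05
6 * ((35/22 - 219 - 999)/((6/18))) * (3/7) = -103221/11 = -9383.73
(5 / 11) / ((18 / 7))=35 / 198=0.18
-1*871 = -871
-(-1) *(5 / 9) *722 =3610 / 9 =401.11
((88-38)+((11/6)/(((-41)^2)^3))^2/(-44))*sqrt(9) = 162457130162636539783189/1083047534417576931888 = 150.00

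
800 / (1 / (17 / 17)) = 800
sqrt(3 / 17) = sqrt(51) / 17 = 0.42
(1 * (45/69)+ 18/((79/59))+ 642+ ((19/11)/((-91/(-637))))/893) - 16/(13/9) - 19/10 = 78539625477/122120570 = 643.13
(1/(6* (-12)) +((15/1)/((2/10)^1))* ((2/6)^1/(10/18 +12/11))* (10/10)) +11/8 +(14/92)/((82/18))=16.58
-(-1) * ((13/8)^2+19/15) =3751/960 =3.91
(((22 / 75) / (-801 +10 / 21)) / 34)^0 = 1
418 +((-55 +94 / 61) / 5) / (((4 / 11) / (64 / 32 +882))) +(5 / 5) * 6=-25567.77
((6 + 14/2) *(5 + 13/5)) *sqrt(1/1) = 494/5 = 98.80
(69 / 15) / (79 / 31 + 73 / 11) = 7843 / 15660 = 0.50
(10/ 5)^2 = 4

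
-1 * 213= -213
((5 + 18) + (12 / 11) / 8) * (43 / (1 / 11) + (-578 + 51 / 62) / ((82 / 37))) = 550069683 / 111848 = 4918.01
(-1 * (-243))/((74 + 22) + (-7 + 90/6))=243/104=2.34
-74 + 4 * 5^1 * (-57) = -1214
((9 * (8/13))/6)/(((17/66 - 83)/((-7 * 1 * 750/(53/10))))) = 41580000/3762629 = 11.05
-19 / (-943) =19 / 943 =0.02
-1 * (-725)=725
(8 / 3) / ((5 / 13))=104 / 15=6.93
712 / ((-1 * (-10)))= 71.20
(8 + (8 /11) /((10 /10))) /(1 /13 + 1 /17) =64.29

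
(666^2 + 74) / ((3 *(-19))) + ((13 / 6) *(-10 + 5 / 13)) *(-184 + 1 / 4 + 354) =-5166415 / 456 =-11329.86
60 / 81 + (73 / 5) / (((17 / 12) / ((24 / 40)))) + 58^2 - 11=38555131 / 11475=3359.92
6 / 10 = 3 / 5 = 0.60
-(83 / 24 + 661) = -15947 / 24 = -664.46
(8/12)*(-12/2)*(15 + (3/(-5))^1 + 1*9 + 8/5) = -100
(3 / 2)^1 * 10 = 15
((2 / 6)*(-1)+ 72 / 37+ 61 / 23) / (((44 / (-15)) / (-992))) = 13501120 / 9361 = 1442.27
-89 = -89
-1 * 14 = -14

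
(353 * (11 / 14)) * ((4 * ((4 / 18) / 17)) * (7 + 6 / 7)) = 854260 / 7497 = 113.95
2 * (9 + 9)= 36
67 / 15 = 4.47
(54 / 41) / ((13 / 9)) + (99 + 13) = 60182 / 533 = 112.91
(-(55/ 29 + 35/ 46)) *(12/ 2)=-10635/ 667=-15.94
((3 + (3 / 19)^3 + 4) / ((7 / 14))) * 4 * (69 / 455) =5303616 / 624169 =8.50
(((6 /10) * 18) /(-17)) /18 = -3 /85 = -0.04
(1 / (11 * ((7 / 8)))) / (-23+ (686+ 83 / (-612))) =4896 / 31236821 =0.00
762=762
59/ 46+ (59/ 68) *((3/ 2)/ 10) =1.41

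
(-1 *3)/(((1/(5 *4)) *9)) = -20/3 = -6.67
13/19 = 0.68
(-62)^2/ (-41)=-3844/ 41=-93.76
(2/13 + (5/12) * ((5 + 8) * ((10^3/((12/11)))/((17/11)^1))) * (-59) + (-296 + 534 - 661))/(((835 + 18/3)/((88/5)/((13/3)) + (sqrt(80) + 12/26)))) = -3042.24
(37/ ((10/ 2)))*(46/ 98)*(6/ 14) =2553/ 1715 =1.49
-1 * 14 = -14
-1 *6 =-6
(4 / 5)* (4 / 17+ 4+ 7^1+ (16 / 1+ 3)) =2056 / 85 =24.19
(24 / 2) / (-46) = -6 / 23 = -0.26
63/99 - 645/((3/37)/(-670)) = 58628357/11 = 5329850.64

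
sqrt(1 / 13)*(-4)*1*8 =-32*sqrt(13) / 13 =-8.88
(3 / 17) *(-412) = -1236 / 17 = -72.71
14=14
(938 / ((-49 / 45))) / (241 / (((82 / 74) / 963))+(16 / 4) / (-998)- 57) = -61683885 / 14993237644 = -0.00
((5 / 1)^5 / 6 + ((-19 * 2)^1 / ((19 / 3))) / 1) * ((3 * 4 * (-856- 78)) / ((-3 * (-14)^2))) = 1442563 / 147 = 9813.35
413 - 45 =368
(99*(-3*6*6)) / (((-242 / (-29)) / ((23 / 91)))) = -324162 / 1001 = -323.84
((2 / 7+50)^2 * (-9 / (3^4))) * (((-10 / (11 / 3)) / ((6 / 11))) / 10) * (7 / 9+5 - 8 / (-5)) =20568064 / 19845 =1036.44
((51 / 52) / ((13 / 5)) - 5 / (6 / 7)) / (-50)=2213 / 20280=0.11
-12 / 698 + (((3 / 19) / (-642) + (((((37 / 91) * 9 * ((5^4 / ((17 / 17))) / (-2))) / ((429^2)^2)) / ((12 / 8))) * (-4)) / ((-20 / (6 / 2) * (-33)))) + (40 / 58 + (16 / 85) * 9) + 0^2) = 2.37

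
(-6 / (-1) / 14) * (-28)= -12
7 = 7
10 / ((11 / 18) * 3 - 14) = -60 / 73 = -0.82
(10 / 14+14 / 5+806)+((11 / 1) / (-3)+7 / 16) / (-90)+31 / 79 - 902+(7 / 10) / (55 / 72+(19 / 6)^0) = -5561925815 / 60679584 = -91.66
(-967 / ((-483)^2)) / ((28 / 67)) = -64789 / 6532092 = -0.01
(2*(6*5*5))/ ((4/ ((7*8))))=4200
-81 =-81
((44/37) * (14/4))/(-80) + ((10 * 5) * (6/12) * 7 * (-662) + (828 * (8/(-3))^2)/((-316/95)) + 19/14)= -96263948241/818440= -117618.82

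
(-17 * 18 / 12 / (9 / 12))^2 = 1156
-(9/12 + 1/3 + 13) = -169/12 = -14.08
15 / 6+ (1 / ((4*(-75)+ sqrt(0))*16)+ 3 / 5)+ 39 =202079 / 4800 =42.10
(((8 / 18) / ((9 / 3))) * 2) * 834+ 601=7633 / 9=848.11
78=78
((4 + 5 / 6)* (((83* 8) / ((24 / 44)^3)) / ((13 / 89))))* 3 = 285130813 / 702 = 406169.25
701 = 701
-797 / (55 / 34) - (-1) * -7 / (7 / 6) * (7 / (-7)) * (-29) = -36668 / 55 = -666.69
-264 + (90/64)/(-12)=-33807/128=-264.12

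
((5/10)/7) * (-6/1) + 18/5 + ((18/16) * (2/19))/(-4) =33429/10640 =3.14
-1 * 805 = -805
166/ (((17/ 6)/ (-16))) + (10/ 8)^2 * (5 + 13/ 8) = -2017283/ 2176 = -927.06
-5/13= -0.38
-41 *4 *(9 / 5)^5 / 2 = -4842018 / 3125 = -1549.45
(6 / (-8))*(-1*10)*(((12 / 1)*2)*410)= 73800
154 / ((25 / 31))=4774 / 25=190.96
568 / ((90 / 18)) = 568 / 5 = 113.60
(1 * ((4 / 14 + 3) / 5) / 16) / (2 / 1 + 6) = 23 / 4480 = 0.01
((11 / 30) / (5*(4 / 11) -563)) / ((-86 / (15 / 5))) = 121 / 5308780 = 0.00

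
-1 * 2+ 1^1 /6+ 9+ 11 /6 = 9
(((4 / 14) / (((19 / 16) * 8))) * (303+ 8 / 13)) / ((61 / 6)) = 94728 / 105469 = 0.90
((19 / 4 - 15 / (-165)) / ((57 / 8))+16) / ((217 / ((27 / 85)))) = 13446 / 550715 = 0.02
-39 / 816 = -13 / 272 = -0.05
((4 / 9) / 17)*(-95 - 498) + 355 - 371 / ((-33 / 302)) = 6285515 / 1683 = 3734.71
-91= -91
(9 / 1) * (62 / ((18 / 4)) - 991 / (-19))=11275 / 19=593.42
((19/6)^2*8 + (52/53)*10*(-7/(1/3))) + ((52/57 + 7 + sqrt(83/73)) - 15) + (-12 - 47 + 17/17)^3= -1769504558/9063 + sqrt(6059)/73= -195243.84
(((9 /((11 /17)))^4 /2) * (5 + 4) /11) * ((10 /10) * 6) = 14795494587 /161051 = 91868.38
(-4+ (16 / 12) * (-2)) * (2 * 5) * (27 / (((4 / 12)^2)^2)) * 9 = -1312200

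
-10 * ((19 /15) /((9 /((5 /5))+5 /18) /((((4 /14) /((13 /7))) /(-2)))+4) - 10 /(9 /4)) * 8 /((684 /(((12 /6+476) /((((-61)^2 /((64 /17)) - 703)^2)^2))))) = 13499271995195392 /359525554362681581525625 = 0.00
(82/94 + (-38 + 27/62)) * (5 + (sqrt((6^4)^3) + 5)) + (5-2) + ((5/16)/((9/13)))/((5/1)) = -359248779427/209808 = -1712273.98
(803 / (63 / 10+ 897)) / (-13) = -8030 / 117429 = -0.07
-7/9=-0.78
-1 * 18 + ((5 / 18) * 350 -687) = -5470 / 9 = -607.78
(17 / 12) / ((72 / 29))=0.57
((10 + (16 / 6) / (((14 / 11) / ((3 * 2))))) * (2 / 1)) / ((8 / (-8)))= -316 / 7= -45.14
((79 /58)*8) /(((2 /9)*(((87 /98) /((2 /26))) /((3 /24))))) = 11613 /21866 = 0.53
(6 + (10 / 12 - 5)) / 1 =11 / 6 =1.83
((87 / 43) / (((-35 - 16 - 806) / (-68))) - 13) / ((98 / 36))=-8516646 / 1805699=-4.72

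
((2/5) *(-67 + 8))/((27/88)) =-10384/135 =-76.92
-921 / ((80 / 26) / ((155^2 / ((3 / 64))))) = -153414040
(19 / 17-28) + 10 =-16.88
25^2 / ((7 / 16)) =10000 / 7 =1428.57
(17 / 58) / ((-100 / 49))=-833 / 5800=-0.14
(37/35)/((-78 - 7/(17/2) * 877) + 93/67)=-42143/31846045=-0.00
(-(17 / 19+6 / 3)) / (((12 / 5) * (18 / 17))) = -4675 / 4104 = -1.14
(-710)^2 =504100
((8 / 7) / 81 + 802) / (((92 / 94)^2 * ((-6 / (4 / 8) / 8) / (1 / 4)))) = -139.54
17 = 17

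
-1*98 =-98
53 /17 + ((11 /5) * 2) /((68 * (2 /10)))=117 /34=3.44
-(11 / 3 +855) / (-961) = 2576 / 2883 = 0.89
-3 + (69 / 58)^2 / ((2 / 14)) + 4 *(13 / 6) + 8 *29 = 2498513 / 10092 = 247.57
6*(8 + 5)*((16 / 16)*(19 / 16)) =92.62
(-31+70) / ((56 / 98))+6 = 297 / 4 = 74.25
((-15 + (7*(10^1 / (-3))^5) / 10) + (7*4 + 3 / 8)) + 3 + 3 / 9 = -527519 / 1944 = -271.36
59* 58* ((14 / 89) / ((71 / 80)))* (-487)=-295378.33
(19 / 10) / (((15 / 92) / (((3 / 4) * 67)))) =29279 / 50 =585.58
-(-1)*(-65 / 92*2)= -65 / 46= -1.41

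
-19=-19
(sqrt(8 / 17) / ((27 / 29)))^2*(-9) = -4.89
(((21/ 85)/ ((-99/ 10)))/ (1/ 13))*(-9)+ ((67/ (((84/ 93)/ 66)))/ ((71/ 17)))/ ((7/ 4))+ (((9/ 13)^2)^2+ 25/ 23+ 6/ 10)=1441672659147157/ 2136816777095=674.68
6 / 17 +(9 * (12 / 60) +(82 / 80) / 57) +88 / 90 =366131 / 116280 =3.15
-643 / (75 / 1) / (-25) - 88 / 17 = -154069 / 31875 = -4.83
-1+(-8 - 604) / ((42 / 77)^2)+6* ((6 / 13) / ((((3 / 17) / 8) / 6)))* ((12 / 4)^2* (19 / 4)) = 391854 / 13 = 30142.62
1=1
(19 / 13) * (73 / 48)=1387 / 624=2.22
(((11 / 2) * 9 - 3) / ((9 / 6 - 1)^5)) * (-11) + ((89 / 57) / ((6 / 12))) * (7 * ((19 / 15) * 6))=-243028 / 15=-16201.87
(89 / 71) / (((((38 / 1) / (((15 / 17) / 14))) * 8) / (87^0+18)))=1335 / 270368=0.00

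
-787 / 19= -41.42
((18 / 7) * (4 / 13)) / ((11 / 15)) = 1080 / 1001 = 1.08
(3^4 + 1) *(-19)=-1558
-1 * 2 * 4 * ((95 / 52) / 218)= -95 / 1417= -0.07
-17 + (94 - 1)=76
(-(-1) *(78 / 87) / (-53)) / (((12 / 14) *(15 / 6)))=-182 / 23055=-0.01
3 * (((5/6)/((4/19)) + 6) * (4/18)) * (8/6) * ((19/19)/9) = 239/243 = 0.98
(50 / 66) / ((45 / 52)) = 0.88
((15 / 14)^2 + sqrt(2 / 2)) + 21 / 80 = 9449 / 3920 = 2.41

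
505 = 505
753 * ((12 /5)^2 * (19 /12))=171684 /25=6867.36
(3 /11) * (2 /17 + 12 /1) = 3.30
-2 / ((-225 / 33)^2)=-242 / 5625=-0.04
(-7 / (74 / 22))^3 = -456533 / 50653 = -9.01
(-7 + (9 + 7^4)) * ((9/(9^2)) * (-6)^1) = -1602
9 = 9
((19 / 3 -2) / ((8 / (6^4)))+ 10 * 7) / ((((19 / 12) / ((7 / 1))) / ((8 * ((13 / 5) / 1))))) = 6744192 / 95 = 70991.49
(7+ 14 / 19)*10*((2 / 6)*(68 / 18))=16660 / 171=97.43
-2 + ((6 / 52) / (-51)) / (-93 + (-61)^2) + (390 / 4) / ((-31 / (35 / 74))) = -6414706041 / 1839301672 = -3.49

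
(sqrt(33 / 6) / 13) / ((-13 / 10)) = -5 * sqrt(22) / 169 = -0.14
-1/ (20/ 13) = -13/ 20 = -0.65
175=175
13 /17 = 0.76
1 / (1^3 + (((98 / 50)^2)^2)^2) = 152587890625 / 33385518460226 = 0.00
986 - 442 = 544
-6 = -6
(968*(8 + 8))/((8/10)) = 19360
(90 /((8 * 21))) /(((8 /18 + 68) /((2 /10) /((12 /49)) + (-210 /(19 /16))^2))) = 124419249 /508288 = 244.78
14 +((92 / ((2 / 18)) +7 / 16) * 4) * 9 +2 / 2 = 119355 / 4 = 29838.75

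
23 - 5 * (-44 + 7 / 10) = 479 / 2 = 239.50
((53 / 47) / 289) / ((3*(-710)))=-53 / 28931790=-0.00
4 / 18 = 2 / 9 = 0.22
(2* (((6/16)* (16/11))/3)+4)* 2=96/11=8.73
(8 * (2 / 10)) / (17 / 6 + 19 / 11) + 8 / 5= 2936 / 1505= 1.95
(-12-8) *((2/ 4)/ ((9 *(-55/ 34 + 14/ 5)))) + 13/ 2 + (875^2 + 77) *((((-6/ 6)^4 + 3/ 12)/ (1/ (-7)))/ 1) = -12120095474/ 1809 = -6699886.94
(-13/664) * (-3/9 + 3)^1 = -13/249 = -0.05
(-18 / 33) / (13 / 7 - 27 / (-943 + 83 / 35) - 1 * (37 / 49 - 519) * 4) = -358484 / 1363644447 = -0.00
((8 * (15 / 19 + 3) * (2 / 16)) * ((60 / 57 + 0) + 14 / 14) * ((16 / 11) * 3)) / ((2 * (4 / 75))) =1263600 / 3971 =318.21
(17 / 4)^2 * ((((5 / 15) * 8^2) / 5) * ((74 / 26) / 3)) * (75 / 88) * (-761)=-40686865 / 858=-47420.59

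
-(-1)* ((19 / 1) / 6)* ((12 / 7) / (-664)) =-19 / 2324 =-0.01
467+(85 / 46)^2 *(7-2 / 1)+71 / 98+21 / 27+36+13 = 498841471 / 933156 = 534.57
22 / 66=1 / 3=0.33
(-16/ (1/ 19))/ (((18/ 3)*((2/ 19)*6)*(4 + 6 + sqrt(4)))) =-361/ 54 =-6.69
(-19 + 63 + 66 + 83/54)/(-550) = -6023/29700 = -0.20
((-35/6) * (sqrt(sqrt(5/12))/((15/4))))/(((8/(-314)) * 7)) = 157 * sqrt(2) * 3^(3/4) * 5^(1/4)/108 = 7.01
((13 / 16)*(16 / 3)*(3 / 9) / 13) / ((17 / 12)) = 4 / 51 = 0.08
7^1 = 7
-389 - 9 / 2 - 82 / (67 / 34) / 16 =-396.10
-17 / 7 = -2.43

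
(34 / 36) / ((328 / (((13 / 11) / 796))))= 0.00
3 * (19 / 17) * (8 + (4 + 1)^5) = 178581 / 17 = 10504.76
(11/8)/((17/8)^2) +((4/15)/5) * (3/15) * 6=0.37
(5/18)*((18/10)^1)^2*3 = 27/10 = 2.70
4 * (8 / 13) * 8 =256 / 13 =19.69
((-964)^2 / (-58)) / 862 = -232324 / 12499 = -18.59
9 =9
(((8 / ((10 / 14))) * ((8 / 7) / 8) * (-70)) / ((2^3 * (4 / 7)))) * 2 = -49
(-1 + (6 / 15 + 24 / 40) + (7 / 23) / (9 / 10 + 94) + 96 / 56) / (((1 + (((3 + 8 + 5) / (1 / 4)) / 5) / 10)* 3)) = 6560350 / 26126919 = 0.25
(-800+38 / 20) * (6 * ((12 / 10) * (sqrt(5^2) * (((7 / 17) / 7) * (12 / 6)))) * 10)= -574632 / 17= -33801.88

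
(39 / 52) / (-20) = -3 / 80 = -0.04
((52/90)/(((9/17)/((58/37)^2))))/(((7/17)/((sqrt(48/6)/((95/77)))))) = 556096112 * sqrt(2)/52672275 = 14.93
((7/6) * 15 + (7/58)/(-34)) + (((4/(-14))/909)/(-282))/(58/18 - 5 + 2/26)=684460586003/39119970036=17.50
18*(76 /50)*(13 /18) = 494 /25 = 19.76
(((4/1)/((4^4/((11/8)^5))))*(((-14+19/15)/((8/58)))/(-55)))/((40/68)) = 1378640483/6291456000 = 0.22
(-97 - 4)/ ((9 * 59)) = -101/ 531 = -0.19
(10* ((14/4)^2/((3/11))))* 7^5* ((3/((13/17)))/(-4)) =-770012705/104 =-7403968.32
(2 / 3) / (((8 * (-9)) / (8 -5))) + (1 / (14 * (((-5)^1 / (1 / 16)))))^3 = -0.03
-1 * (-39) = 39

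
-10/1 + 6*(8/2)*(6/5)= 94/5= 18.80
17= 17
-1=-1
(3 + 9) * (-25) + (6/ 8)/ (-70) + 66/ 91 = -299.29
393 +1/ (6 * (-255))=601289/ 1530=393.00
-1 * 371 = -371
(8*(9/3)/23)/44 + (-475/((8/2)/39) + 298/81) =-379329305/81972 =-4627.55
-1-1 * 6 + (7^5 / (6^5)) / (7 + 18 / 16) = -425453 / 63180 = -6.73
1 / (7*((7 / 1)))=0.02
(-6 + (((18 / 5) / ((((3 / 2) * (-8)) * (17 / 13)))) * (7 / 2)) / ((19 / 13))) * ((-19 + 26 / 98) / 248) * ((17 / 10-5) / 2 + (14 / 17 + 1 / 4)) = -1142343 / 4005200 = -0.29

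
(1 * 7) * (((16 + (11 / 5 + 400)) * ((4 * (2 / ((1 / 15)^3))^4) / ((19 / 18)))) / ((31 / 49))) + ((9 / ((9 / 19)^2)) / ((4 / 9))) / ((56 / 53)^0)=85760188634925000212629 / 2356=36400759182905348137.79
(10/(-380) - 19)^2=522729/1444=362.00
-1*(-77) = 77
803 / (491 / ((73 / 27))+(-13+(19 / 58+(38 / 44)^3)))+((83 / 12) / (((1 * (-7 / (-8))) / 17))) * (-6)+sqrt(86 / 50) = -21447577423852 / 26757617789+sqrt(43) / 5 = -800.24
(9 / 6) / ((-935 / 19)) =-57 / 1870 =-0.03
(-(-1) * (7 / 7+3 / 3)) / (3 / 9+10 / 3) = 6 / 11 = 0.55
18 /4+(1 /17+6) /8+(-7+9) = 987 /136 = 7.26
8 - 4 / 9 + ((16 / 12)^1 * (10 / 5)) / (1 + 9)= 352 / 45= 7.82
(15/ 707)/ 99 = 5/ 23331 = 0.00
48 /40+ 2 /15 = 4 /3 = 1.33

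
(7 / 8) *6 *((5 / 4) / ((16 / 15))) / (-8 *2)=-1575 / 4096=-0.38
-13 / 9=-1.44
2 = 2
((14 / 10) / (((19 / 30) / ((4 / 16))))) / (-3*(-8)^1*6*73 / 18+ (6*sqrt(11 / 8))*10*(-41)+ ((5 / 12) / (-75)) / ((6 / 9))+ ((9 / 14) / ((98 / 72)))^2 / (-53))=-3615389782418665692000*sqrt(22) / 84887204599306497022651109 - 3433076890999089958260 / 84887204599306497022651109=-0.00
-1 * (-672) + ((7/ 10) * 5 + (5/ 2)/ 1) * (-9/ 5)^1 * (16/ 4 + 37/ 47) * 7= 14574/ 47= 310.09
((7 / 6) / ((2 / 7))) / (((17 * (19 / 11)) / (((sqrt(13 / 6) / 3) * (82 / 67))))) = 22099 * sqrt(78) / 2337228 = 0.08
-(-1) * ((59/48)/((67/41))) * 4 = 3.01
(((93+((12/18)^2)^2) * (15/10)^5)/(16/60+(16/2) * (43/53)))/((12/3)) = 18004365/687616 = 26.18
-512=-512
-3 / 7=-0.43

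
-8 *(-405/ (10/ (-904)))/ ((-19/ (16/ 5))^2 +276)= -74981376/ 79681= -941.02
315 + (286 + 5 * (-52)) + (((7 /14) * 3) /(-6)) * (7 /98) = 19095 /56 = 340.98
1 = 1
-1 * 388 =-388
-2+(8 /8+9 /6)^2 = 4.25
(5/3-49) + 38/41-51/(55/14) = -401762/6765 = -59.39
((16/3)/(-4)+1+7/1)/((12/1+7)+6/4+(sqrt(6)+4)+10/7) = 33880/130593 - 3920 *sqrt(6)/391779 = 0.23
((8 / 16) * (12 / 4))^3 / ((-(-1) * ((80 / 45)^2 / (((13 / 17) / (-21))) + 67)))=-9477 / 55576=-0.17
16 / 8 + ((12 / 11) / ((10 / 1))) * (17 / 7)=2.26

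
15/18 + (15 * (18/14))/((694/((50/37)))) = 469615/539238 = 0.87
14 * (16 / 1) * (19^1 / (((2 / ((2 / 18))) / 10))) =21280 / 9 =2364.44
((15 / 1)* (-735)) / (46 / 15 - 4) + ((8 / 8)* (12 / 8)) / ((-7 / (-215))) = 11858.57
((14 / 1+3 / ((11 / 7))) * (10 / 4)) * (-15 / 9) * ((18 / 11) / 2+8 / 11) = -74375 / 726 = -102.44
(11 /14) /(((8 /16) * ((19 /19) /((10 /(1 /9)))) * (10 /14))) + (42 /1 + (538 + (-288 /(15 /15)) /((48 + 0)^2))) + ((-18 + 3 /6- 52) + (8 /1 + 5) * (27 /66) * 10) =67017 /88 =761.56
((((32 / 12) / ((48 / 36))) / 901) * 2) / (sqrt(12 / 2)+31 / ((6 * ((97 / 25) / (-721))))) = -1300828200 / 281316948921181-1354896 * sqrt(6) / 281316948921181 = -0.00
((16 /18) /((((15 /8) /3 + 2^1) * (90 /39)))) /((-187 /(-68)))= 0.05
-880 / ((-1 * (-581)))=-880 / 581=-1.51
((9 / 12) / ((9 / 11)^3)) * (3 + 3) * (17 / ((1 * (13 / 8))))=90508 / 1053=85.95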